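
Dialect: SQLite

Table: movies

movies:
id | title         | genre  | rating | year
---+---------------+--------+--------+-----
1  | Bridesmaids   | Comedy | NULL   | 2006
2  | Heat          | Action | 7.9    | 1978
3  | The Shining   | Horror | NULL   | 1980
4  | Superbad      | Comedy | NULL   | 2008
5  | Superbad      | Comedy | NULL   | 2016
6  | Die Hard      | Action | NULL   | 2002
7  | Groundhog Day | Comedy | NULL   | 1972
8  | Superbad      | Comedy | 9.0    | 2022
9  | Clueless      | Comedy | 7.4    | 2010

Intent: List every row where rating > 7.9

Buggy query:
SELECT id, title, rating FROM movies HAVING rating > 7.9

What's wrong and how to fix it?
Bug: HAVING filters the output of aggregation, but this query has no GROUP BY and no aggregate functions, so SQLite rejects it (HAVING clause on a non-aggregate query); the condition here is per row

Fix: Replace HAVING with WHERE since the condition applies to individual rows

Corrected query:
SELECT id, title, rating FROM movies WHERE rating > 7.9

Result:
id | title    | rating
---+----------+-------
8  | Superbad | 9     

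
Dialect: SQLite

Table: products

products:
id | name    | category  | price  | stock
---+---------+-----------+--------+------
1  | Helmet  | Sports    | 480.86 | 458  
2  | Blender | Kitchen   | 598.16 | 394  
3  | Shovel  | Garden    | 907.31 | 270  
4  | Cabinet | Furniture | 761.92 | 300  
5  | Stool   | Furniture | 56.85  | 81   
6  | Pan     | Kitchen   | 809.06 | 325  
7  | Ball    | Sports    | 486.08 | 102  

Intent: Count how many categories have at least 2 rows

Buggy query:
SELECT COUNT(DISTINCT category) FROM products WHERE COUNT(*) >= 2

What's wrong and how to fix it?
Bug: WHERE filters individual rows, not groups, so a group-level COUNT is invalid there

Fix: Group first with HAVING COUNT(*) >= 2, then COUNT the resulting groups

Corrected query:
SELECT COUNT(*) FROM (SELECT category FROM products GROUP BY category HAVING COUNT(*) >= 2)

Result:
COUNT(*)
--------
3       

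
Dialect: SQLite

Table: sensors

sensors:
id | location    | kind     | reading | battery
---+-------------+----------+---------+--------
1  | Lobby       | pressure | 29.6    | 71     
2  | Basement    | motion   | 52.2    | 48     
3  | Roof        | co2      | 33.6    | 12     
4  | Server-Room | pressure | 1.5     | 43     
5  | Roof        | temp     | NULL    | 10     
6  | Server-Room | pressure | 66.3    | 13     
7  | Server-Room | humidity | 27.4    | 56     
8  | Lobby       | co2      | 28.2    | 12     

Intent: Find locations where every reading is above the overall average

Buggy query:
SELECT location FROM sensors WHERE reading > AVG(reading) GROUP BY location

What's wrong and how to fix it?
Bug: WHERE evaluates per row before aggregation, so AVG() is unavailable

Fix: Compute the overall average in a scalar subquery and compare each group's MIN against it in HAVING

Corrected query:
SELECT location FROM sensors GROUP BY location HAVING MIN(reading) > (SELECT AVG(reading) FROM sensors)

Result:
location
--------
Basement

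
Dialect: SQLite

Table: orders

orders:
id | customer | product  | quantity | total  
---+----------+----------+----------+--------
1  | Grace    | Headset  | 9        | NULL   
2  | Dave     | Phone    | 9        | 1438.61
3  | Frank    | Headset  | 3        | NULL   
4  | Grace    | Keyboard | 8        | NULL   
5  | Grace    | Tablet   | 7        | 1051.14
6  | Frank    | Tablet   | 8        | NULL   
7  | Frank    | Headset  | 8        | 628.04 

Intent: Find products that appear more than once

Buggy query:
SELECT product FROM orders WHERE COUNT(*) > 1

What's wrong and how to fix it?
Bug: COUNT(*) is an aggregate and cannot be used in WHERE

Fix: Group first, then use HAVING for the count condition

Corrected query:
SELECT product FROM orders GROUP BY product HAVING COUNT(*) > 1

Result:
product
-------
Headset
Tablet 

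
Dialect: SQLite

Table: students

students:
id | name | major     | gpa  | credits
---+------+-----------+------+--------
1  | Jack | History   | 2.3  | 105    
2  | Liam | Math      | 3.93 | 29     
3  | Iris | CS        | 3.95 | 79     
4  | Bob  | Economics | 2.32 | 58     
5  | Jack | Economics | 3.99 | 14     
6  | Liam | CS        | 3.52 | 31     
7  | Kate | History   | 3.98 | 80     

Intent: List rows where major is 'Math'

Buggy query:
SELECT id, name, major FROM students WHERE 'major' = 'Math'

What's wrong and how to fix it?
Bug: Single quotes denote string literals in SQL; the column name is being compared as a constant string

Fix: Remove the quotes around the column name (or use double quotes for an identifier)

Corrected query:
SELECT id, name, major FROM students WHERE major = 'Math'

Result:
id | name | major
---+------+------
2  | Liam | Math 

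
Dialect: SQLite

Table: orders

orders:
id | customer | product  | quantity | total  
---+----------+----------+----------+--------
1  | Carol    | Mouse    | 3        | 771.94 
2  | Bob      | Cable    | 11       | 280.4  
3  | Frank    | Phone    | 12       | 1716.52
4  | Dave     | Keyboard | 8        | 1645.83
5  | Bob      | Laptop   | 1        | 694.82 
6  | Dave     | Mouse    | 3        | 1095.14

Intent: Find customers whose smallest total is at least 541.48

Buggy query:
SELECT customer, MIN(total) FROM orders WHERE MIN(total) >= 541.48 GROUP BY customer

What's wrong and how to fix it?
Bug: Aggregates like MIN are computed per group after WHERE runs

Fix: Use HAVING for the per-group MIN condition

Corrected query:
SELECT customer, MIN(total) FROM orders GROUP BY customer HAVING MIN(total) >= 541.48

Result:
customer | MIN(total)
---------+-----------
Carol    | 771.94    
Dave     | 1095.14   
Frank    | 1716.52   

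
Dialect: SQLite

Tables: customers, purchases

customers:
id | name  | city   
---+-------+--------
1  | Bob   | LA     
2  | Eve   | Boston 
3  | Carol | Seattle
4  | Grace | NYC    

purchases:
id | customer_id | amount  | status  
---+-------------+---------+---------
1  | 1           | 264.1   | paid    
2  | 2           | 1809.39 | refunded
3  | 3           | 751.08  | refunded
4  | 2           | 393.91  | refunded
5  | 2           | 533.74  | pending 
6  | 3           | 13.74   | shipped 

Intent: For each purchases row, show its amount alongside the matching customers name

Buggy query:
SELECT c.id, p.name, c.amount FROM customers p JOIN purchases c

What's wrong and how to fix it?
Bug: Missing join condition: each purchases row is matched to all customers rows instead of just its own

Fix: Add ON c.customer_id = p.id to the JOIN

Corrected query:
SELECT c.id, p.name, c.amount FROM customers p JOIN purchases c ON c.customer_id = p.id

Result:
id | name  | amount 
---+-------+--------
1  | Bob   | 264.1  
2  | Eve   | 1809.39
3  | Carol | 751.08 
4  | Eve   | 393.91 
5  | Eve   | 533.74 
6  | Carol | 13.74  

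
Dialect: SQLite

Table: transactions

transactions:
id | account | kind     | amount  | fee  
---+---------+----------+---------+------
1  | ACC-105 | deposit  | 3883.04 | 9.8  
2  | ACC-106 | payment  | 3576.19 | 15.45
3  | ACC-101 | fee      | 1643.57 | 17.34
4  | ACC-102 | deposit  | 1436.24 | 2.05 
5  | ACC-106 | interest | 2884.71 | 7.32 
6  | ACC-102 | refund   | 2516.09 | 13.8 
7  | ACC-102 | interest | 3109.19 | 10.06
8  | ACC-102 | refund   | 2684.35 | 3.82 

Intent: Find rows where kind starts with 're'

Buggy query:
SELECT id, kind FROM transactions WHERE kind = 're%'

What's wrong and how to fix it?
Bug: Wildcards only work with LIKE; '=' treats '%' as a literal character

Fix: Replace '=' with LIKE so 're%' is treated as a pattern

Corrected query:
SELECT id, kind FROM transactions WHERE kind LIKE 're%'

Result:
id | kind  
---+-------
6  | refund
8  | refund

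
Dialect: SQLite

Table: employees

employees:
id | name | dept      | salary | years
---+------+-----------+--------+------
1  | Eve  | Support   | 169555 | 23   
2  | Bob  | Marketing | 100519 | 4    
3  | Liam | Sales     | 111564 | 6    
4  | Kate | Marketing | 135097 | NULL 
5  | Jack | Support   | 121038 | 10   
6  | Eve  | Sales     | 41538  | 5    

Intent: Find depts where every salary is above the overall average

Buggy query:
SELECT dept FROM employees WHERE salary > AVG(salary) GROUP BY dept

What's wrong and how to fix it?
Bug: AVG() is an aggregate; it can't sit directly in WHERE

Fix: Compute the overall average in a scalar subquery and compare each group's MIN against it in HAVING

Corrected query:
SELECT dept FROM employees GROUP BY dept HAVING MIN(salary) > (SELECT AVG(salary) FROM employees)

Result:
dept   
-------
Support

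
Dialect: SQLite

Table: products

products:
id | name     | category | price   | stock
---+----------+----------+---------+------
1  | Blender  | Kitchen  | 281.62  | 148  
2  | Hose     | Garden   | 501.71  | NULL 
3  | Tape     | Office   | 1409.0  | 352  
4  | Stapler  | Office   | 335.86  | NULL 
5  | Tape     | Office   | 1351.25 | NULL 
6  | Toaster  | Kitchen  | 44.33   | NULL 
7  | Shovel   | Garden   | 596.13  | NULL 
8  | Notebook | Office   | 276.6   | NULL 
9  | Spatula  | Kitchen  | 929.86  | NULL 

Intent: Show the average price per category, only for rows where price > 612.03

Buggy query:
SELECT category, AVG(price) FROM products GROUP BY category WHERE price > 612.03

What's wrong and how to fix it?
Bug: Row-level WHERE must come before GROUP BY in the clause order

Fix: Move the WHERE clause before GROUP BY

Corrected query:
SELECT category, AVG(price) FROM products WHERE price > 612.03 GROUP BY category

Result:
category | AVG(price)
---------+-----------
Kitchen  | 929.86    
Office   | 1380.125  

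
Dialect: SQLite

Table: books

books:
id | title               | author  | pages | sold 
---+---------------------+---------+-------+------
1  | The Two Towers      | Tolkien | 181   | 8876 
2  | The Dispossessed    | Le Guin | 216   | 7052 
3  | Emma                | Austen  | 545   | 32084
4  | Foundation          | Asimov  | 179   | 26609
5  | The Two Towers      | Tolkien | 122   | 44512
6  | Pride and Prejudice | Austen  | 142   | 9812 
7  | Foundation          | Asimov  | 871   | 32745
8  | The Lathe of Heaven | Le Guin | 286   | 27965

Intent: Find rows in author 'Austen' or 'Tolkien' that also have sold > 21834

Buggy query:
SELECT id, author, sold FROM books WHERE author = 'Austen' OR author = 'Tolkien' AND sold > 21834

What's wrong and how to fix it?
Bug: Without parentheses, AND is evaluated before OR, so the sold filter only applies to the 'Tolkien' branch

Fix: Group the OR with parentheses (or use IN), then AND the threshold

Corrected query:
SELECT id, author, sold FROM books WHERE (author = 'Austen' OR author = 'Tolkien') AND sold > 21834

Result:
id | author  | sold 
---+---------+------
3  | Austen  | 32084
5  | Tolkien | 44512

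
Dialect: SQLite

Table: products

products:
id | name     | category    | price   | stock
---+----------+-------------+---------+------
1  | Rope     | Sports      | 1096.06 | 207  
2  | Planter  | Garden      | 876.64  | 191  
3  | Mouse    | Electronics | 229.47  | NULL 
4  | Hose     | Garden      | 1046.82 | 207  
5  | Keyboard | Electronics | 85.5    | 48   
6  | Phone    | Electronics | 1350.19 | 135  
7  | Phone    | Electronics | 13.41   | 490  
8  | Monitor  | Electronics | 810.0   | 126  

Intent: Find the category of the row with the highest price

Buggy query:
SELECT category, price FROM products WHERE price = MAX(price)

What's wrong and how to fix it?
Bug: WHERE is evaluated per row; an aggregate over the whole table isn't defined there

Fix: Use a subquery: WHERE price = (SELECT MAX(price) FROM products)

Corrected query:
SELECT category, price FROM products WHERE price = (SELECT MAX(price) FROM products)

Result:
category    | price  
------------+--------
Electronics | 1350.19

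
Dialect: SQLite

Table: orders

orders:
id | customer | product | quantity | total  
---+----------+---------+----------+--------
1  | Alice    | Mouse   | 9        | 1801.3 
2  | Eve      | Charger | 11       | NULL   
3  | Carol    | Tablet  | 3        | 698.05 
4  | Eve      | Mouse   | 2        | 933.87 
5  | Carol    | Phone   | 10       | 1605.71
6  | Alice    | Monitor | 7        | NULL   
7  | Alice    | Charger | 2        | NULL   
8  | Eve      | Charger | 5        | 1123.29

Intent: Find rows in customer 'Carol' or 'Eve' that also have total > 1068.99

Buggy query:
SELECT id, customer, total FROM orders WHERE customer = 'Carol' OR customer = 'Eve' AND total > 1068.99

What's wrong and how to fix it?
Bug: Without parentheses, AND is evaluated before OR, so the total filter only applies to the 'Eve' branch

Fix: Group the OR with parentheses (or use IN), then AND the threshold

Corrected query:
SELECT id, customer, total FROM orders WHERE (customer = 'Carol' OR customer = 'Eve') AND total > 1068.99

Result:
id | customer | total  
---+----------+--------
5  | Carol    | 1605.71
8  | Eve      | 1123.29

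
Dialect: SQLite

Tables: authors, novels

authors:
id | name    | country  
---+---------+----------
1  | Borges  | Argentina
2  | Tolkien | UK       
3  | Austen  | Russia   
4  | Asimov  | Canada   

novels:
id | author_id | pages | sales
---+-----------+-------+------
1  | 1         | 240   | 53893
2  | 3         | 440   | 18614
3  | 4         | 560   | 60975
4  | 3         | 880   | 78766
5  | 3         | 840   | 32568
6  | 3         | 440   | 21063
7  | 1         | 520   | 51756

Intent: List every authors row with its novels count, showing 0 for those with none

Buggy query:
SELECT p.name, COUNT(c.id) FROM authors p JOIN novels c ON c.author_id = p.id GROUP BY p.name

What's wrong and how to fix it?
Bug: An inner join excludes parents with zero children

Fix: Use LEFT JOIN so parents without children still appear (COUNT(c.id) gives 0)

Corrected query:
SELECT p.name, COUNT(c.id) FROM authors p LEFT JOIN novels c ON c.author_id = p.id GROUP BY p.name

Result:
name    | COUNT(c.id)
--------+------------
Asimov  | 1          
Austen  | 4          
Borges  | 2          
Tolkien | 0          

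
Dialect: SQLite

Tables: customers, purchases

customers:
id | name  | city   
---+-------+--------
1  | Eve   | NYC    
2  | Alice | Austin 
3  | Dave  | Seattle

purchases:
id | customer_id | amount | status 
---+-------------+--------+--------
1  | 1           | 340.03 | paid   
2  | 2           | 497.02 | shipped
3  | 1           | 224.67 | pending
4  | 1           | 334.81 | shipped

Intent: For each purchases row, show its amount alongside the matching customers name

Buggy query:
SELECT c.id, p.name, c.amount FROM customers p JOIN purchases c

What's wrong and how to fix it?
Bug: Missing join condition: each purchases row is matched to all customers rows instead of just its own

Fix: Add ON c.customer_id = p.id to the JOIN

Corrected query:
SELECT c.id, p.name, c.amount FROM customers p JOIN purchases c ON c.customer_id = p.id

Result:
id | name  | amount
---+-------+-------
1  | Eve   | 340.03
2  | Alice | 497.02
3  | Eve   | 224.67
4  | Eve   | 334.81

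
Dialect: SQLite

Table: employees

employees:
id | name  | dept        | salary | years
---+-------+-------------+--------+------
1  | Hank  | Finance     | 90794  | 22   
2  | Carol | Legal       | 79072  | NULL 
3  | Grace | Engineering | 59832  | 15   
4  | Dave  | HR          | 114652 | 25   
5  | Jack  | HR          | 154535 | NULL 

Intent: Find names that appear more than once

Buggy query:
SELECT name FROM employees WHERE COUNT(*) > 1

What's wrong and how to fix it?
Bug: COUNT(*) is an aggregate and cannot be used in WHERE

Fix: Group first, then use HAVING for the count condition

Corrected query:
SELECT name FROM employees GROUP BY name HAVING COUNT(*) > 1

Result:
(no rows)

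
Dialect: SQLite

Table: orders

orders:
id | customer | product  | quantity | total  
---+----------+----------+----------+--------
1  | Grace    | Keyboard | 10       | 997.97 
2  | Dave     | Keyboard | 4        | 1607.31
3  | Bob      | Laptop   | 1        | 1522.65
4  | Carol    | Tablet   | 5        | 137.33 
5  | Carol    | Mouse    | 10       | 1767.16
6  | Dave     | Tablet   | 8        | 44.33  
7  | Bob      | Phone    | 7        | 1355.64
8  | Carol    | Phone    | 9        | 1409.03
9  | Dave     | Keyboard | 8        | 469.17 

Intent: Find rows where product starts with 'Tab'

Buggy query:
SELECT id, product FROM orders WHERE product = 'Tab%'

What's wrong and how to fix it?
Bug: Wildcards only work with LIKE; '=' treats '%' as a literal character

Fix: Use LIKE for wildcard pattern matching

Corrected query:
SELECT id, product FROM orders WHERE product LIKE 'Tab%'

Result:
id | product
---+--------
4  | Tablet 
6  | Tablet 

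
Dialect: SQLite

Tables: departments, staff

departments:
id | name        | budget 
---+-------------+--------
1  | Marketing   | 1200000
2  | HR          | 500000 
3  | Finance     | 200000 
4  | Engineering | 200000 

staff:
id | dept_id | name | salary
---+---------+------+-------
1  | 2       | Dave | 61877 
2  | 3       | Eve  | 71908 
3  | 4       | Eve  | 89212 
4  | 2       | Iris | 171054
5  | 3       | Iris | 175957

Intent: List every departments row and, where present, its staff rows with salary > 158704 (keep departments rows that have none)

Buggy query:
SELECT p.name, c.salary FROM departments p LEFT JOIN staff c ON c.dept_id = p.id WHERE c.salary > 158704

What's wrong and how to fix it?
Bug: A WHERE condition on the right-hand table after LEFT JOIN drops unmatched parents

Fix: Put 'c.salary > 158704' in the JOIN's ON clause instead of WHERE

Corrected query:
SELECT p.name, c.salary FROM departments p LEFT JOIN staff c ON c.dept_id = p.id AND c.salary > 158704

Result:
name        | salary
------------+-------
Marketing   | NULL  
HR          | 171054
Finance     | 175957
Engineering | NULL  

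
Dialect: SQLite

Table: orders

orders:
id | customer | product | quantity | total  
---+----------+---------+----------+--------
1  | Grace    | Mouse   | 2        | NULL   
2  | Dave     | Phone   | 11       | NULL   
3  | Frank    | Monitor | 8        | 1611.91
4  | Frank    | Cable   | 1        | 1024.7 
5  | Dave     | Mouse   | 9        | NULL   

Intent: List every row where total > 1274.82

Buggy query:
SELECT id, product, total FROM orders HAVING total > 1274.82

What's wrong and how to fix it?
Bug: This is a non-aggregate query (no GROUP BY, no aggregates), so in SQLite the HAVING clause is invalid here; a row-level condition belongs in WHERE

Fix: Replace HAVING with WHERE since the condition applies to individual rows

Corrected query:
SELECT id, product, total FROM orders WHERE total > 1274.82

Result:
id | product | total  
---+---------+--------
3  | Monitor | 1611.91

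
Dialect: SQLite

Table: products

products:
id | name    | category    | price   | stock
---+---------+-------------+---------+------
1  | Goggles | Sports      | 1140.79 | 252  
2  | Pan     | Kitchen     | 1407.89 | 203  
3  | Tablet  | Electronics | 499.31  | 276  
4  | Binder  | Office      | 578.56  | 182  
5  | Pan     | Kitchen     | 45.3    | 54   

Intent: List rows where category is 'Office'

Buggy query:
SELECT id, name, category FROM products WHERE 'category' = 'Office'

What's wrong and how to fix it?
Bug: 'category' in single quotes is a string literal, not the column; the comparison is literal-vs-literal and never true

Fix: Remove the quotes around the column name (or use double quotes for an identifier)

Corrected query:
SELECT id, name, category FROM products WHERE category = 'Office'

Result:
id | name   | category
---+--------+---------
4  | Binder | Office  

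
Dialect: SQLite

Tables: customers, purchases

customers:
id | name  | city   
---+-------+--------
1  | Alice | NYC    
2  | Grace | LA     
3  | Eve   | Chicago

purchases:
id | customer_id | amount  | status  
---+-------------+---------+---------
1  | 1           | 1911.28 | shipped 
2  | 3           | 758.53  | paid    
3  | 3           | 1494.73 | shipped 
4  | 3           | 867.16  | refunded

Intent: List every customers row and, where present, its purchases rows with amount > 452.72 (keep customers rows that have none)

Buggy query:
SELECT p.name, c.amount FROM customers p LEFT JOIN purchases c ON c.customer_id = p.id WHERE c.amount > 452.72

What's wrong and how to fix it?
Bug: Filtering c.amount in WHERE discards the NULL rows produced by LEFT JOIN, turning it into an inner join

Fix: Move the right-table condition into the ON clause so unmatched parents are kept

Corrected query:
SELECT p.name, c.amount FROM customers p LEFT JOIN purchases c ON c.customer_id = p.id AND c.amount > 452.72

Result:
name  | amount 
------+--------
Alice | 1911.28
Grace | NULL   
Eve   | 758.53 
Eve   | 867.16 
Eve   | 1494.73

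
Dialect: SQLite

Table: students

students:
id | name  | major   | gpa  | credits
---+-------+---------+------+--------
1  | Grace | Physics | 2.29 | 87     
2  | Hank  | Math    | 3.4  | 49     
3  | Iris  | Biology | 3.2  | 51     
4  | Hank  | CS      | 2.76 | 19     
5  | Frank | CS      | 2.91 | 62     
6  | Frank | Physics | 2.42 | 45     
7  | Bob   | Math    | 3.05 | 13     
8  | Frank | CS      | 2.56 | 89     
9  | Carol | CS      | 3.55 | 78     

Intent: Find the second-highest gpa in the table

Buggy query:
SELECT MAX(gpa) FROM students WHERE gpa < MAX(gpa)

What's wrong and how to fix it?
Bug: MAX(gpa) on the right of the comparison is an aggregate-in-WHERE error

Fix: Put the inner MAX in a scalar subquery

Corrected query:
SELECT MAX(gpa) FROM students WHERE gpa < (SELECT MAX(gpa) FROM students)

Result:
MAX(gpa)
--------
3.4     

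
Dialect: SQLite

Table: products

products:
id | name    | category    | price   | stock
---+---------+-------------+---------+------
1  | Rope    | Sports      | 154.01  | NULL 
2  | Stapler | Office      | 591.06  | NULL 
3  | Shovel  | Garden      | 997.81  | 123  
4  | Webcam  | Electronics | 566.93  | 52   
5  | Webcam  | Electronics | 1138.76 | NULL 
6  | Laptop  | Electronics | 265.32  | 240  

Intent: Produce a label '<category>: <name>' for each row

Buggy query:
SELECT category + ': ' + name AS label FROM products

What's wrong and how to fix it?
Bug: SQLite uses || for string concatenation; + coerces text to numbers (yielding 0)

Fix: Use the || operator for string concatenation

Corrected query:
SELECT category || ': ' || name AS label FROM products

Result:
label              
-------------------
Sports: Rope       
Office: Stapler    
Garden: Shovel     
Electronics: Webcam
Electronics: Webcam
Electronics: Laptop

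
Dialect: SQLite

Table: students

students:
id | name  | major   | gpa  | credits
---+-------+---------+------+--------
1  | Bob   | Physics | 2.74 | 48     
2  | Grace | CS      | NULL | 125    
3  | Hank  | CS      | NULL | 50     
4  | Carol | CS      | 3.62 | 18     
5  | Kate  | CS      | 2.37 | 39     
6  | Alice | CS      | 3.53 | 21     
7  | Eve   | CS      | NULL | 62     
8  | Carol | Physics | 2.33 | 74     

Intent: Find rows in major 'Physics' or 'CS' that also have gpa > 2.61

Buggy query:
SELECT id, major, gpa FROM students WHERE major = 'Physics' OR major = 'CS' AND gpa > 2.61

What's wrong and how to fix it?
Bug: AND binds tighter than OR, so this parses as major = 'Physics' OR (major = 'CS' AND gpa > 2.61)

Fix: Group the OR with parentheses (or use IN), then AND the threshold

Corrected query:
SELECT id, major, gpa FROM students WHERE (major = 'Physics' OR major = 'CS') AND gpa > 2.61

Result:
id | major   | gpa 
---+---------+-----
1  | Physics | 2.74
4  | CS      | 3.62
6  | CS      | 3.53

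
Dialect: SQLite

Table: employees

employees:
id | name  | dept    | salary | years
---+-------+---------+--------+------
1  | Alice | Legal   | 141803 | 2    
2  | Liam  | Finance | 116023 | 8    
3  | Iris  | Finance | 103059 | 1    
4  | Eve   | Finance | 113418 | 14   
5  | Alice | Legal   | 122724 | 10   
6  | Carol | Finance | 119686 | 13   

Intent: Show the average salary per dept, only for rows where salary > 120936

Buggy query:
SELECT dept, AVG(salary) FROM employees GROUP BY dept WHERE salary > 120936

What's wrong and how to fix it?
Bug: WHERE cannot follow GROUP BY

Fix: Move the WHERE clause before GROUP BY

Corrected query:
SELECT dept, AVG(salary) FROM employees WHERE salary > 120936 GROUP BY dept

Result:
dept  | AVG(salary)
------+------------
Legal | 132263.5   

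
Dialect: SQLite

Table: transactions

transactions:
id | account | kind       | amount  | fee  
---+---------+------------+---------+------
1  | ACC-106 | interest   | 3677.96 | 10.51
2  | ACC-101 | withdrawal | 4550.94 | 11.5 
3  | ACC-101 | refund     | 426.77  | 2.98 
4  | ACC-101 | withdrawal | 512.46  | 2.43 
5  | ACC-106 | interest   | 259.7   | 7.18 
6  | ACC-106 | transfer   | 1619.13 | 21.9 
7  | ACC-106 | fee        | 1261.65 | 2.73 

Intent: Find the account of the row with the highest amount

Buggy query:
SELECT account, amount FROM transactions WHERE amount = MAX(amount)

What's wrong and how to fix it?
Bug: WHERE is evaluated per row; an aggregate over the whole table isn't defined there

Fix: Wrap MAX in a scalar subquery so WHERE compares against a single value

Corrected query:
SELECT account, amount FROM transactions WHERE amount = (SELECT MAX(amount) FROM transactions)

Result:
account | amount 
--------+--------
ACC-101 | 4550.94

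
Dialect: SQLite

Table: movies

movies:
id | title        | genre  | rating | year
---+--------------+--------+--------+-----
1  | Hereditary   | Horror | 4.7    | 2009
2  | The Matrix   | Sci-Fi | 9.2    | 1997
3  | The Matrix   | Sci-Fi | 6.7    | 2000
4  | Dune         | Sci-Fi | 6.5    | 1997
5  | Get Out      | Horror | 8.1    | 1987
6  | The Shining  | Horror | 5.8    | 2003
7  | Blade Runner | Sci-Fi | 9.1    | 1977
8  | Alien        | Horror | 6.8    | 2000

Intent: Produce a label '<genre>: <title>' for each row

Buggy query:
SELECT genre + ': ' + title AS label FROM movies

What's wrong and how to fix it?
Bug: SQLite uses || for string concatenation; + coerces text to numbers (yielding 0)

Fix: Use the || operator for string concatenation

Corrected query:
SELECT genre || ': ' || title AS label FROM movies

Result:
label               
--------------------
Horror: Hereditary  
Sci-Fi: The Matrix  
Sci-Fi: The Matrix  
Sci-Fi: Dune        
Horror: Get Out     
Horror: The Shining 
Sci-Fi: Blade Runner
Horror: Alien       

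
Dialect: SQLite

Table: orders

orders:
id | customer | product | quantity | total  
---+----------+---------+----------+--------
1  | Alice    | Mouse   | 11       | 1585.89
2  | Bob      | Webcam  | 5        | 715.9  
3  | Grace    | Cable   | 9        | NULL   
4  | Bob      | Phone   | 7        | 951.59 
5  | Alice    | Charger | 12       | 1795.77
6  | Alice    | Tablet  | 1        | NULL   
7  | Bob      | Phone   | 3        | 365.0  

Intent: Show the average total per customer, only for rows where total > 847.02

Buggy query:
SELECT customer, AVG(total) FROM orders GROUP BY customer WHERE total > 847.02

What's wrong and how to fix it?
Bug: Row-level WHERE must come before GROUP BY in the clause order

Fix: Place WHERE between FROM and GROUP BY

Corrected query:
SELECT customer, AVG(total) FROM orders WHERE total > 847.02 GROUP BY customer

Result:
customer | AVG(total)
---------+-----------
Alice    | 1690.83   
Bob      | 951.59    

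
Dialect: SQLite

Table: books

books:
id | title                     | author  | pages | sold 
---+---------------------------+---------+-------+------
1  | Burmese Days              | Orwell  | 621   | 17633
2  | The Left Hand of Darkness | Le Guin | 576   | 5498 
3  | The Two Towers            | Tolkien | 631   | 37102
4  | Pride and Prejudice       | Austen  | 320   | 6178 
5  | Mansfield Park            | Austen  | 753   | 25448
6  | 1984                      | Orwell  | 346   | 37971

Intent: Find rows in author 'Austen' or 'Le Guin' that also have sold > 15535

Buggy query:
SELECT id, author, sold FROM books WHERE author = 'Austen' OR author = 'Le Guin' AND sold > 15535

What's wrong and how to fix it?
Bug: AND binds tighter than OR, so this parses as author = 'Austen' OR (author = 'Le Guin' AND sold > 15535)

Fix: Group the OR with parentheses (or use IN), then AND the threshold

Corrected query:
SELECT id, author, sold FROM books WHERE (author = 'Austen' OR author = 'Le Guin') AND sold > 15535

Result:
id | author | sold 
---+--------+------
5  | Austen | 25448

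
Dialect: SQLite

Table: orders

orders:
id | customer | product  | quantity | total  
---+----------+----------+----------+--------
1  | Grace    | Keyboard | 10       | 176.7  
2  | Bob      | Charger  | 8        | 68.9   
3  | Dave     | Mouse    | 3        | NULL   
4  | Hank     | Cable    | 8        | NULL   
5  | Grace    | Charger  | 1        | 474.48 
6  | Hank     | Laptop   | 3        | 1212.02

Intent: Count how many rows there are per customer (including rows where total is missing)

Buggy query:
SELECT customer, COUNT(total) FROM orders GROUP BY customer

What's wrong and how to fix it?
Bug: COUNT(total) skips NULLs, so groups with missing total are undercounted

Fix: Replace COUNT(total) with COUNT(*)

Corrected query:
SELECT customer, COUNT(*) FROM orders GROUP BY customer

Result:
customer | COUNT(*)
---------+---------
Bob      | 1       
Dave     | 1       
Grace    | 2       
Hank     | 2       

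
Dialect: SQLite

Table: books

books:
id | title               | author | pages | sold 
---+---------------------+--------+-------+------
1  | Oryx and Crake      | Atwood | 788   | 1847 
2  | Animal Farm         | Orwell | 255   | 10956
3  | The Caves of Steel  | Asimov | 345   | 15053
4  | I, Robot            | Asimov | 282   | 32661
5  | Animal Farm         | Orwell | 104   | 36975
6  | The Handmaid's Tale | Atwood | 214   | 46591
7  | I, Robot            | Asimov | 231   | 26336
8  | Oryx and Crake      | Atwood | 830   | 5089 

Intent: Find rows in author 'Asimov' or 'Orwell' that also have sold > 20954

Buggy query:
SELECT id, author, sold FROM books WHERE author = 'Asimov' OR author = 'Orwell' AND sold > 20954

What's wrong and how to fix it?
Bug: Without parentheses, AND is evaluated before OR, so the sold filter only applies to the 'Orwell' branch

Fix: Add parentheses around the OR so the AND applies to both alternatives

Corrected query:
SELECT id, author, sold FROM books WHERE (author = 'Asimov' OR author = 'Orwell') AND sold > 20954

Result:
id | author | sold 
---+--------+------
4  | Asimov | 32661
5  | Orwell | 36975
7  | Asimov | 26336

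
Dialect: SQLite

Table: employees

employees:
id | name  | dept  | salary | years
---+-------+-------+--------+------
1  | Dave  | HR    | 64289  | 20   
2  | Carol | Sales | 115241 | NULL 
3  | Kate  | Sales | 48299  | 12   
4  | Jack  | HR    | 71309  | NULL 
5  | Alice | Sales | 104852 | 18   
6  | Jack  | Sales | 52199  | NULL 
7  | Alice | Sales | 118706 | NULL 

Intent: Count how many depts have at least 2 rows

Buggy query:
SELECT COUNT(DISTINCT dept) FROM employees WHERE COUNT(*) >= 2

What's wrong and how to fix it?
Bug: WHERE filters individual rows, not groups, so a group-level COUNT is invalid there

Fix: Use a subquery that GROUPs and filters with HAVING, then count its rows

Corrected query:
SELECT COUNT(*) FROM (SELECT dept FROM employees GROUP BY dept HAVING COUNT(*) >= 2)

Result:
COUNT(*)
--------
2       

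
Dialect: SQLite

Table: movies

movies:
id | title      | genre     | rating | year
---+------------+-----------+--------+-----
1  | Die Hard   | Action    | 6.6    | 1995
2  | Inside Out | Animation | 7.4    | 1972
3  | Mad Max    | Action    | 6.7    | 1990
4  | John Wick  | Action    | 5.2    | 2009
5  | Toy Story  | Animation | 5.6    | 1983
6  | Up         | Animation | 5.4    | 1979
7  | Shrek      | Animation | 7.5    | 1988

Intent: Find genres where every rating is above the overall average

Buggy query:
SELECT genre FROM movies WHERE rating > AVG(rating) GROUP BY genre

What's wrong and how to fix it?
Bug: AVG() is an aggregate; it can't sit directly in WHERE

Fix: Use a subquery for AVG and a HAVING MIN(...) filter so the condition holds for every row in the group

Corrected query:
SELECT genre FROM movies GROUP BY genre HAVING MIN(rating) > (SELECT AVG(rating) FROM movies)

Result:
(no rows)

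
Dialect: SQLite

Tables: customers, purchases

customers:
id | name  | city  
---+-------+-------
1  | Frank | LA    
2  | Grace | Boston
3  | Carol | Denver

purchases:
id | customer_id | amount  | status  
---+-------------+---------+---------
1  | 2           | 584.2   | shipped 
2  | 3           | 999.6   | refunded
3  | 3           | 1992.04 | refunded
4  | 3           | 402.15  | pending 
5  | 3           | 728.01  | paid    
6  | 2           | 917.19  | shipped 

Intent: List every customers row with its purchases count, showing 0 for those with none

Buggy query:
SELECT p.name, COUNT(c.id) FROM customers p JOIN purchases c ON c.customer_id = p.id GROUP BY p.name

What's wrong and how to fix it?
Bug: An inner join excludes parents with zero children

Fix: Use LEFT JOIN so parents without children still appear (COUNT(c.id) gives 0)

Corrected query:
SELECT p.name, COUNT(c.id) FROM customers p LEFT JOIN purchases c ON c.customer_id = p.id GROUP BY p.name

Result:
name  | COUNT(c.id)
------+------------
Carol | 4          
Frank | 0          
Grace | 2          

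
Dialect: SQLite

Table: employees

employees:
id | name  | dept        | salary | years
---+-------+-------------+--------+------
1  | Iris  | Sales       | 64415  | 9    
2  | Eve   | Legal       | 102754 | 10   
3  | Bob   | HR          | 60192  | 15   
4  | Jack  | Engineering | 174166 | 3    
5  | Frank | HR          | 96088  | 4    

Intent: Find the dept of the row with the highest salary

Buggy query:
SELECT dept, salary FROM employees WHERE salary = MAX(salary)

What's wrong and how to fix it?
Bug: MAX(salary) is an aggregate and cannot be used directly in WHERE

Fix: Use a subquery: WHERE salary = (SELECT MAX(salary) FROM employees)

Corrected query:
SELECT dept, salary FROM employees WHERE salary = (SELECT MAX(salary) FROM employees)

Result:
dept        | salary
------------+-------
Engineering | 174166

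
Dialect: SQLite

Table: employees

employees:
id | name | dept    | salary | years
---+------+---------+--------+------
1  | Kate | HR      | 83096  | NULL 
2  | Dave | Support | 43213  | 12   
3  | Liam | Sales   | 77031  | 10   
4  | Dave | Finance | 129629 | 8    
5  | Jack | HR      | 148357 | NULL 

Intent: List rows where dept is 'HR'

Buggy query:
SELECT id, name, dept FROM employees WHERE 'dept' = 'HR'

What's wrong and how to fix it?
Bug: 'dept' in single quotes is a string literal, not the column; the comparison is literal-vs-literal and never true

Fix: Remove the quotes around the column name (or use double quotes for an identifier)

Corrected query:
SELECT id, name, dept FROM employees WHERE dept = 'HR'

Result:
id | name | dept
---+------+-----
1  | Kate | HR  
5  | Jack | HR  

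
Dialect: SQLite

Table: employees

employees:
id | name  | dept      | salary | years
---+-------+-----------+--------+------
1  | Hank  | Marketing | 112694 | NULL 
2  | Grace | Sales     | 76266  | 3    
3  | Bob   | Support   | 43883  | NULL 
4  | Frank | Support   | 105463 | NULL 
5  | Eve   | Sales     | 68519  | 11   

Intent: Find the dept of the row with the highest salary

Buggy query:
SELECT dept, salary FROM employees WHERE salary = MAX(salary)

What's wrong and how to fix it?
Bug: MAX(salary) is an aggregate and cannot be used directly in WHERE

Fix: Wrap MAX in a scalar subquery so WHERE compares against a single value

Corrected query:
SELECT dept, salary FROM employees WHERE salary = (SELECT MAX(salary) FROM employees)

Result:
dept      | salary
----------+-------
Marketing | 112694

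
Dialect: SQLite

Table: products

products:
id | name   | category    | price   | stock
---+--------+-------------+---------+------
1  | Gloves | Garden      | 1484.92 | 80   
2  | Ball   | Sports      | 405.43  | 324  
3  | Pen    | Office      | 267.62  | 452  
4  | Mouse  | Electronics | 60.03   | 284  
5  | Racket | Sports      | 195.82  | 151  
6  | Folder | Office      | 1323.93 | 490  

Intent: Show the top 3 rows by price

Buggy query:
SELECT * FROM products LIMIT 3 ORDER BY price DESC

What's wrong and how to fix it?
Bug: ORDER BY cannot follow LIMIT; LIMIT is the final clause

Fix: Sort with ORDER BY, then apply LIMIT

Corrected query:
SELECT * FROM products ORDER BY price DESC LIMIT 3

Result:
id | name   | category | price   | stock
---+--------+----------+---------+------
1  | Gloves | Garden   | 1484.92 | 80   
6  | Folder | Office   | 1323.93 | 490  
2  | Ball   | Sports   | 405.43  | 324  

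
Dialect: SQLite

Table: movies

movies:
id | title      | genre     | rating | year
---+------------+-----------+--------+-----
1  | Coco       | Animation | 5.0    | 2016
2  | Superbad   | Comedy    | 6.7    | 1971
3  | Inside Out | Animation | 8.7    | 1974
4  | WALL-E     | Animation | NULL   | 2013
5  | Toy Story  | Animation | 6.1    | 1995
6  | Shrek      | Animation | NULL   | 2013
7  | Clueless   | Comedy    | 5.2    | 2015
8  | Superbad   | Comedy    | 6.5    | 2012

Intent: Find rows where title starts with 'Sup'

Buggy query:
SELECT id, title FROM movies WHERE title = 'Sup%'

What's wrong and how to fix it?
Bug: '=' compares the literal string including the % character; pattern matching needs LIKE

Fix: Use LIKE for wildcard pattern matching

Corrected query:
SELECT id, title FROM movies WHERE title LIKE 'Sup%'

Result:
id | title   
---+---------
2  | Superbad
8  | Superbad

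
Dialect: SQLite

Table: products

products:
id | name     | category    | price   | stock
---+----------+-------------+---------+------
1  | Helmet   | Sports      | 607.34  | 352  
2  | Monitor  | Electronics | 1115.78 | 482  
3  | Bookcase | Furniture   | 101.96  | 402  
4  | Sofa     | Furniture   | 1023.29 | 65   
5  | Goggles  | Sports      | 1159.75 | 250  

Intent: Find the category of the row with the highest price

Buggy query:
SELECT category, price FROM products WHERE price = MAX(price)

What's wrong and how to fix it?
Bug: MAX(price) is an aggregate and cannot be used directly in WHERE

Fix: Wrap MAX in a scalar subquery so WHERE compares against a single value

Corrected query:
SELECT category, price FROM products WHERE price = (SELECT MAX(price) FROM products)

Result:
category | price  
---------+--------
Sports   | 1159.75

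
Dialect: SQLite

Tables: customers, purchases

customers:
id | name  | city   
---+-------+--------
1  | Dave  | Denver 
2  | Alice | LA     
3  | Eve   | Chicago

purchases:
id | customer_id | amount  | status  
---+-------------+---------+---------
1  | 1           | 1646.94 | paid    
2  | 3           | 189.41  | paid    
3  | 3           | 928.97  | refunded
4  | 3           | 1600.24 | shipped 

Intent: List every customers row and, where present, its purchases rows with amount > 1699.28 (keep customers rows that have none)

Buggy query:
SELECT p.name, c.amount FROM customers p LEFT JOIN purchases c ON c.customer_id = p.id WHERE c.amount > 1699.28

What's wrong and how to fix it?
Bug: A WHERE condition on the right-hand table after LEFT JOIN drops unmatched parents

Fix: Put 'c.amount > 1699.28' in the JOIN's ON clause instead of WHERE

Corrected query:
SELECT p.name, c.amount FROM customers p LEFT JOIN purchases c ON c.customer_id = p.id AND c.amount > 1699.28

Result:
name  | amount
------+-------
Dave  | NULL  
Alice | NULL  
Eve   | NULL  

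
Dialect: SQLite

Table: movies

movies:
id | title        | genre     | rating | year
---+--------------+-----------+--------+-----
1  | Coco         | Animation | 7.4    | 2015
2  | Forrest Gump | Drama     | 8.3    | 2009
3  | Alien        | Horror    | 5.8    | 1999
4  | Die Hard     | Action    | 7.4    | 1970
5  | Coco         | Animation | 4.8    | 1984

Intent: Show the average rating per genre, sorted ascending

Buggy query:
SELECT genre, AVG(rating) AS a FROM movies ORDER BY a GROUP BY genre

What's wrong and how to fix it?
Bug: GROUP BY must precede ORDER BY

Fix: Reorder: SELECT … FROM … GROUP BY … ORDER BY …

Corrected query:
SELECT genre, AVG(rating) AS a FROM movies GROUP BY genre ORDER BY a

Result:
genre     | a  
----------+----
Horror    | 5.8
Animation | 6.1
Action    | 7.4
Drama     | 8.3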